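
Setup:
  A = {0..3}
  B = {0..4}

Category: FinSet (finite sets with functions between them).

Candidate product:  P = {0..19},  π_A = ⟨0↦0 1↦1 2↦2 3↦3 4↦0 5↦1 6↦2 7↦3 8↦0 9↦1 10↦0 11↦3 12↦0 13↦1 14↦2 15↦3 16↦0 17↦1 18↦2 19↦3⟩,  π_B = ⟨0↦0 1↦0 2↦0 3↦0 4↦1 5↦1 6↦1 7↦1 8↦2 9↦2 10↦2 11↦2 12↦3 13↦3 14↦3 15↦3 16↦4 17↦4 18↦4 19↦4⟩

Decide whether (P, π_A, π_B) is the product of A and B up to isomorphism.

|A|·|B| = 4·5 = 20;  |P| = 20
Check the pairing map k ↦ (π_A(k), π_B(k)):
  0 ↦ (0,0)
  1 ↦ (1,0)
  2 ↦ (2,0)
  3 ↦ (3,0)
  4 ↦ (0,1)
  5 ↦ (1,1)
  6 ↦ (2,1)
  7 ↦ (3,1)
  8 ↦ (0,2)
  9 ↦ (1,2)
  10 ↦ (0,2)  ✗ repeats pair of k=8
  11 ↦ (3,2)
  12 ↦ (0,3)
  13 ↦ (1,3)
  14 ↦ (2,3)
  15 ↦ (3,3)
  16 ↦ (0,4)
  17 ↦ (1,4)
  18 ↦ (2,4)
  19 ↦ (3,4)
distinct pairs in image: 19 / 20 needed
  → (0,2) hit at k=8 and k=10

Answer: NOT A VALID PRODUCT — duplicate pair at indices 8,10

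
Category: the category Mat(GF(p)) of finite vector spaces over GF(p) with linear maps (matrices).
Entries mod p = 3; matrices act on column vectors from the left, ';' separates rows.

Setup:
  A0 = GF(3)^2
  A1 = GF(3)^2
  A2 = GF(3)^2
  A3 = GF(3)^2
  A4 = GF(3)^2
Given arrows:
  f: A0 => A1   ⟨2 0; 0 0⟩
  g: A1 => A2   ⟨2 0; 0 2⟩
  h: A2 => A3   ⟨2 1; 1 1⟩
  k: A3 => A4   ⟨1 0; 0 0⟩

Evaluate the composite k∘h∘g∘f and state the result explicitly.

  e0=(1,0) f=>(2,0) g=>(1,0) h=>(2,1) k=>(2,0)
  e1=(0,1) f=>(0,0) g=>(0,0) h=>(0,0) k=>(0,0)
composite: ⟨2 0; 0 0⟩

Answer: ⟨2 0; 0 0⟩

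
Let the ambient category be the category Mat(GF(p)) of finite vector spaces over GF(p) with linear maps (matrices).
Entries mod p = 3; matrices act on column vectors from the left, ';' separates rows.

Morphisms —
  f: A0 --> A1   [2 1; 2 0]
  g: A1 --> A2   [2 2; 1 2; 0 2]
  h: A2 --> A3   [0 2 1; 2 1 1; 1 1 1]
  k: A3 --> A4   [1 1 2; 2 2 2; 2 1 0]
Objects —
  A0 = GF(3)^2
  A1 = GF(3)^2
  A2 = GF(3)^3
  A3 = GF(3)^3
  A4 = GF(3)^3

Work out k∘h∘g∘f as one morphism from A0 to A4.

  e0=[1,0] f-->[2,2] g-->[2,0,1] h-->[1,2,0] k-->[0,0,1]
  e1=[0,1] f-->[1,0] g-->[2,1,0] h-->[2,2,0] k-->[1,2,0]
result: [0 1; 0 2; 1 0]

Answer: [0 1; 0 2; 1 0]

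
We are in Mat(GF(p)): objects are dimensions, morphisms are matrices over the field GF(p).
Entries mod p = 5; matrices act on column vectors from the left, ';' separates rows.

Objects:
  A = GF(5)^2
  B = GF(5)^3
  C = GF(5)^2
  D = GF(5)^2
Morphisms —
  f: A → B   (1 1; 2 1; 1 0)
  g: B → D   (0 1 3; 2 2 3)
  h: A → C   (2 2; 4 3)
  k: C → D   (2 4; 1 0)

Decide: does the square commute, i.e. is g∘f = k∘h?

Answer: DOES NOT COMMUTE

Work:
Along f;g (path 1):
  e0=(1,0) f→(1,2,1) g→(0,4)
  e1=(0,1) f→(1,1,0) g→(1,4)
  ⟦path⟧₁ = (0 1; 4 4)
Along h;k (path 2):
  e0=(1,0) h→(2,4) k→(0,2)
  e1=(0,1) h→(2,3) k→(1,2)
  ⟦path⟧₂ = (0 1; 2 2)
Equal? distinct morphisms ✗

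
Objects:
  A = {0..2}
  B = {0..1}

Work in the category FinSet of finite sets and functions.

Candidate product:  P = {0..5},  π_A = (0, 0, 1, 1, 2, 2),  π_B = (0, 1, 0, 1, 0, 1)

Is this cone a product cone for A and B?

|A|·|B| = 3·2 = 6;  |P| = 6
Check the pairing map k ↦ (π_A(k), π_B(k)):
  0 -> (0,0)
  1 -> (0,1)
  2 -> (1,0)
  3 -> (1,1)
  4 -> (2,0)
  5 -> (2,1)
distinct pairs in image: 6 / 6 needed
  → bijection onto A×B; projections well-typed.

Answer: VALID PRODUCT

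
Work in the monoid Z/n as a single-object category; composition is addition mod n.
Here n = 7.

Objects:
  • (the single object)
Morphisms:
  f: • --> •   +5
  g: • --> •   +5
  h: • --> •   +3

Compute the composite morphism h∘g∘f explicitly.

  0 +5≡5 +5≡3 +3≡6  (mod 7)
composite: +6

Answer: +6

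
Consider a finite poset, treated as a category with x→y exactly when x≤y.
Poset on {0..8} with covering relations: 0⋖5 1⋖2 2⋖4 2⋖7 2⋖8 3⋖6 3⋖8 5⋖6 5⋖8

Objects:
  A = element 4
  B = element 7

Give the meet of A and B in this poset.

Answer: A∧B = 2

Derivation:
Lower bounds of A=4 and B=7: {1,2}
  1 ≤ 2
  2 ≤ 2
glb = 2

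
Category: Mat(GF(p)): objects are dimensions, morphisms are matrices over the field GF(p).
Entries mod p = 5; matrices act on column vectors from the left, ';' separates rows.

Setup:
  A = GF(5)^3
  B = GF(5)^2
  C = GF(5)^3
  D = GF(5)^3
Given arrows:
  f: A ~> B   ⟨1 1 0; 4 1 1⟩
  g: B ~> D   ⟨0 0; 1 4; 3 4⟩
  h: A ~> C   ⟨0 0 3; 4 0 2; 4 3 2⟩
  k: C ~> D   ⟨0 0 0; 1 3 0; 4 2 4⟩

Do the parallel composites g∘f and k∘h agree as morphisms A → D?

Answer: COMMUTES

Trace:
Path 1 = f;g:
  e0=[1,0,0] f~>[1,4] g~>[0,2,4]
  e1=[0,1,0] f~>[1,1] g~>[0,0,2]
  e2=[0,0,1] f~>[0,1] g~>[0,4,4]
  composite₁ = ⟨0 0 0; 2 0 4; 4 2 4⟩
Path 2 = h;k:
  e0=[1,0,0] h~>[0,4,4] k~>[0,2,4]
  e1=[0,1,0] h~>[0,0,3] k~>[0,0,2]
  e2=[0,0,1] h~>[3,2,2] k~>[0,4,4]
  composite₂ = ⟨0 0 0; 2 0 4; 4 2 4⟩
Equal? equal; square commutes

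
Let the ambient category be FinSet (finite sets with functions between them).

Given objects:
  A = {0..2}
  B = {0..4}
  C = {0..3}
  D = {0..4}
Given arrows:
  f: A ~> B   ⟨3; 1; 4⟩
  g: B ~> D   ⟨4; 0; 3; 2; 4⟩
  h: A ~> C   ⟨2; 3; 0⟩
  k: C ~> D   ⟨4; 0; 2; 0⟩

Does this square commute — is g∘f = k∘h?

Answer: COMMUTES

Derivation:
1) trace f;g:
  0 f~>3 g~>2
  1 f~>1 g~>0
  2 f~>4 g~>4
  composite₁ = ⟨2; 0; 4⟩
2) trace h;k:
  0 h~>2 k~>2
  1 h~>3 k~>0
  2 h~>0 k~>4
  composite₂ = ⟨2; 0; 4⟩
Equal? equal; square commutes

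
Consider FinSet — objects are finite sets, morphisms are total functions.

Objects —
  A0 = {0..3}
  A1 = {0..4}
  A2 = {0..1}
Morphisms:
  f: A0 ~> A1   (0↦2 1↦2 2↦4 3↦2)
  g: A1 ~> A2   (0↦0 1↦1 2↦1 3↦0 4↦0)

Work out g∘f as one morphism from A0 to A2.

Answer: (0↦1 1↦1 2↦0 3↦1)

Derivation:
  0 f~>2 g~>1
  1 f~>2 g~>1
  2 f~>4 g~>0
  3 f~>2 g~>1
⟦path⟧: (0↦1 1↦1 2↦0 3↦1)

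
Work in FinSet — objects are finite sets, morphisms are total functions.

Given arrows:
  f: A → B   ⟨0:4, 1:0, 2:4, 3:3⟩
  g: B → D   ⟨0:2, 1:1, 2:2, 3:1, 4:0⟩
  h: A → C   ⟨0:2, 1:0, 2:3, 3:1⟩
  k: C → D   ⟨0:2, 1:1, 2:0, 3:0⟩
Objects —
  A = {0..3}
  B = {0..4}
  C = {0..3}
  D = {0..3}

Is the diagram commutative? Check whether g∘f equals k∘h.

Along f;g (path 1):
  0 f→4 g→0
  1 f→0 g→2
  2 f→4 g→0
  3 f→3 g→1
  result₁ = ⟨0:0, 1:2, 2:0, 3:1⟩
Along h;k (path 2):
  0 h→2 k→0
  1 h→0 k→2
  2 h→3 k→0
  3 h→1 k→1
  result₂ = ⟨0:0, 1:2, 2:0, 3:1⟩
Equal? equal; square commutes

Answer: COMMUTES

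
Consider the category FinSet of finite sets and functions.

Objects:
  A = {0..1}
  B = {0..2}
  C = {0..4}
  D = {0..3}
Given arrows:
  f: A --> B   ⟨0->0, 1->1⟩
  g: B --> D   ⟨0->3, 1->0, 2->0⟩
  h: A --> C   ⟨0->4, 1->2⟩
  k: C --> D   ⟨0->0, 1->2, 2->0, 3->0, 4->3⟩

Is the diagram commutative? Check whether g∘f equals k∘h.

1) trace f;g:
  0 f-->0 g-->3
  1 f-->1 g-->0
  composite₁ = ⟨0->3, 1->0⟩
2) trace h;k:
  0 h-->4 k-->3
  1 h-->2 k-->0
  composite₂ = ⟨0->3, 1->0⟩
Equal? equal; square commutes

Answer: COMMUTES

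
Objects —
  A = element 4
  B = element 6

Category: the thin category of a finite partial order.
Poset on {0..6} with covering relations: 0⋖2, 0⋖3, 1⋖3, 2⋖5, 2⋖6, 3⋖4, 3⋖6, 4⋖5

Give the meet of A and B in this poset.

Answer: A∧B = 3

Derivation:
Lower bounds of A=4 and B=6: {0,1,3}
  0 ⊑ 3
  1 ⊑ 3
  3 ⊑ 3
glb = 3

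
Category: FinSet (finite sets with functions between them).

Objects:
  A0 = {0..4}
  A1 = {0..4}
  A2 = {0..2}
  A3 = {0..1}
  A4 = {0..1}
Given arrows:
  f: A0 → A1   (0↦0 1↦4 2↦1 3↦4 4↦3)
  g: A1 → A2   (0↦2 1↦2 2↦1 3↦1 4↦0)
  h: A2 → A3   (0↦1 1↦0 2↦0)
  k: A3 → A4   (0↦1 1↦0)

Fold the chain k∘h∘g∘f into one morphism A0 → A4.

  0 f→0 g→2 h→0 k→1
  1 f→4 g→0 h→1 k→0
  2 f→1 g→2 h→0 k→1
  3 f→4 g→0 h→1 k→0
  4 f→3 g→1 h→0 k→1
composite: (0↦1 1↦0 2↦1 3↦0 4↦1)

Answer: (0↦1 1↦0 2↦1 3↦0 4↦1)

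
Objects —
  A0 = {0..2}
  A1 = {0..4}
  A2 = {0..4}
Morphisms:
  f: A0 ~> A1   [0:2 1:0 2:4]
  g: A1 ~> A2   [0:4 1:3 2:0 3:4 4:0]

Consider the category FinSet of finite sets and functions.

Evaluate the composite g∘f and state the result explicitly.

Answer: [0:0 1:4 2:0]

Work:
  0 f~>2 g~>0
  1 f~>0 g~>4
  2 f~>4 g~>0
composite: [0:0 1:4 2:0]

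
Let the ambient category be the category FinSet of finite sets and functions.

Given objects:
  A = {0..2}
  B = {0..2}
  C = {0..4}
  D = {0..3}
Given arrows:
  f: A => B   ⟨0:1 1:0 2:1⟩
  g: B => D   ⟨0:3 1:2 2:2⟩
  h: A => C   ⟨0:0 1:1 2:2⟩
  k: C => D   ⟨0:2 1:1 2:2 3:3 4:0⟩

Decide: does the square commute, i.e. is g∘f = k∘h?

Along f;g (path 1):
  0 f=>1 g=>2
  1 f=>0 g=>3
  2 f=>1 g=>2
  result₁ = ⟨0:2 1:3 2:2⟩
Along h;k (path 2):
  0 h=>0 k=>2
  1 h=>1 k=>1
  2 h=>2 k=>2
  result₂ = ⟨0:2 1:1 2:2⟩
Equal? distinct morphisms ✗

Answer: DOES NOT COMMUTE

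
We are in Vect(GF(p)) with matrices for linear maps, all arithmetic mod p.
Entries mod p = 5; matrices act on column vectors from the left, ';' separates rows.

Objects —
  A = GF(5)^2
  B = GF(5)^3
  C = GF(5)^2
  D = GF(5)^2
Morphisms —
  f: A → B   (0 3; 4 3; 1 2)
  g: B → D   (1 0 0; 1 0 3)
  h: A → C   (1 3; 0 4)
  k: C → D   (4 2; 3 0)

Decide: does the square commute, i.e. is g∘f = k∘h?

Along f;g (path 1):
  e0=⟨1,0⟩ f→⟨0,4,1⟩ g→⟨0,3⟩
  e1=⟨0,1⟩ f→⟨3,3,2⟩ g→⟨3,4⟩
  result₁ = (0 3; 3 4)
Along h;k (path 2):
  e0=⟨1,0⟩ h→⟨1,0⟩ k→⟨4,3⟩
  e1=⟨0,1⟩ h→⟨3,4⟩ k→⟨0,4⟩
  result₂ = (4 0; 3 4)
Equal? NO — does not commute

Answer: DOES NOT COMMUTE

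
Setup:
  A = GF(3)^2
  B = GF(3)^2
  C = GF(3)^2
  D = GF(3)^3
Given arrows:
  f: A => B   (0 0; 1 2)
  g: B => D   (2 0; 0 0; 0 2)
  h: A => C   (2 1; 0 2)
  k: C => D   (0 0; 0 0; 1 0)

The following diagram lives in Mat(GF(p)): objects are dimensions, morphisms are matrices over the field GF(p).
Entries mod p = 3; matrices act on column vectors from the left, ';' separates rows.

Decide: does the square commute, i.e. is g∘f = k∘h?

Answer: COMMUTES

Trace:
Path 1 = f;g:
  e0=⟨1,0⟩ f=>⟨0,1⟩ g=>⟨0,0,2⟩
  e1=⟨0,1⟩ f=>⟨0,2⟩ g=>⟨0,0,1⟩
  ⟦path⟧₁ = (0 0; 0 0; 2 1)
Path 2 = h;k:
  e0=⟨1,0⟩ h=>⟨2,0⟩ k=>⟨0,0,2⟩
  e1=⟨0,1⟩ h=>⟨1,2⟩ k=>⟨0,0,1⟩
  ⟦path⟧₂ = (0 0; 0 0; 2 1)
Equal? YES — commutes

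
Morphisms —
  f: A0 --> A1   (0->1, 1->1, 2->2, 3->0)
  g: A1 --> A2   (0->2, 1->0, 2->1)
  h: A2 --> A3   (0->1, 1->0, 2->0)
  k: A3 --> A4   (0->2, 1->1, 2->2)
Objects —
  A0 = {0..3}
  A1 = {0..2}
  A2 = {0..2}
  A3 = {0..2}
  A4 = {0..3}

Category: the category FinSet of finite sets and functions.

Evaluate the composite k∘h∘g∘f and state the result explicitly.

Answer: (0->1, 1->1, 2->2, 3->2)

Work:
  0 f-->1 g-->0 h-->1 k-->1
  1 f-->1 g-->0 h-->1 k-->1
  2 f-->2 g-->1 h-->0 k-->2
  3 f-->0 g-->2 h-->0 k-->2
composite: (0->1, 1->1, 2->2, 3->2)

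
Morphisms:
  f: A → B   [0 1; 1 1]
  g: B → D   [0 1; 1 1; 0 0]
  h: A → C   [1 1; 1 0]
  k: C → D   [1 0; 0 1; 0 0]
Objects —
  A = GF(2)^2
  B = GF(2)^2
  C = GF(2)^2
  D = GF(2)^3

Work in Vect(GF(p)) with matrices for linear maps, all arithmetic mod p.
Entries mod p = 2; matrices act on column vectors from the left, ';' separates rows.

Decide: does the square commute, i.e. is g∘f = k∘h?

Answer: COMMUTES

Trace:
Path 1 = f;g:
  e0=[1,0] f→[0,1] g→[1,1,0]
  e1=[0,1] f→[1,1] g→[1,0,0]
  ⟦path⟧₁ = [1 1; 1 0; 0 0]
Path 2 = h;k:
  e0=[1,0] h→[1,1] k→[1,1,0]
  e1=[0,1] h→[1,0] k→[1,0,0]
  ⟦path⟧₂ = [1 1; 1 0; 0 0]
Equal? YES — commutes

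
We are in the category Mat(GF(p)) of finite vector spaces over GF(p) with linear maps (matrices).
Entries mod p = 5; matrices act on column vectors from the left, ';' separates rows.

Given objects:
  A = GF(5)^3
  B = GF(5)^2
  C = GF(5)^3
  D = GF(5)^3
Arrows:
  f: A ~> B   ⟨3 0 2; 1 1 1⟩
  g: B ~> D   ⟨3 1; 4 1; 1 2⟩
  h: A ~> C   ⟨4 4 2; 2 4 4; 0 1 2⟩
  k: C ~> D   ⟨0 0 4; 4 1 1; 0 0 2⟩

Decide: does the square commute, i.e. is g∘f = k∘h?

Answer: DOES NOT COMMUTE

Derivation:
Path 1 = f;g:
  e0=⟨1,0,0⟩ f~>⟨3,1⟩ g~>⟨0,3,0⟩
  e1=⟨0,1,0⟩ f~>⟨0,1⟩ g~>⟨1,1,2⟩
  e2=⟨0,0,1⟩ f~>⟨2,1⟩ g~>⟨2,4,4⟩
  ⟦path⟧₁ = ⟨0 1 2; 3 1 4; 0 2 4⟩
Path 2 = h;k:
  e0=⟨1,0,0⟩ h~>⟨4,2,0⟩ k~>⟨0,3,0⟩
  e1=⟨0,1,0⟩ h~>⟨4,4,1⟩ k~>⟨4,1,2⟩
  e2=⟨0,0,1⟩ h~>⟨2,4,2⟩ k~>⟨3,4,4⟩
  ⟦path⟧₂ = ⟨0 4 3; 3 1 4; 0 2 4⟩
Equal? distinct morphisms ✗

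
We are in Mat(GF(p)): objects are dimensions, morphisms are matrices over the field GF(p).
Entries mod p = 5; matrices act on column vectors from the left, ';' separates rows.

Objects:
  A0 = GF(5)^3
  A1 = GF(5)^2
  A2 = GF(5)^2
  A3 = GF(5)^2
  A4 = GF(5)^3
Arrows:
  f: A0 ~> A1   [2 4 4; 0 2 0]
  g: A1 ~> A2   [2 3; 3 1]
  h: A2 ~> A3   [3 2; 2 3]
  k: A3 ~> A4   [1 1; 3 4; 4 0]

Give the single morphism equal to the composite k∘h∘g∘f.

  e0=(1,0,0) f~>(2,0) g~>(4,1) h~>(4,1) k~>(0,1,1)
  e1=(0,1,0) f~>(4,2) g~>(4,4) h~>(0,0) k~>(0,0,0)
  e2=(0,0,1) f~>(4,0) g~>(3,2) h~>(3,2) k~>(0,2,2)
result: [0 0 0; 1 0 2; 1 0 2]

Answer: [0 0 0; 1 0 2; 1 0 2]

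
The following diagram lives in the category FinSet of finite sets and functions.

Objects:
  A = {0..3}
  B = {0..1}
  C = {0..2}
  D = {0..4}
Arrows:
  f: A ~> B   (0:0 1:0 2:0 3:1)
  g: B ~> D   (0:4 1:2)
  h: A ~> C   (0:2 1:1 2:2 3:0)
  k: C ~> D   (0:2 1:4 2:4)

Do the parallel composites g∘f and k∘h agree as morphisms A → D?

Answer: COMMUTES

Derivation:
Along f;g (path 1):
  0 f~>0 g~>4
  1 f~>0 g~>4
  2 f~>0 g~>4
  3 f~>1 g~>2
  ⟦path⟧₁ = (0:4 1:4 2:4 3:2)
Along h;k (path 2):
  0 h~>2 k~>4
  1 h~>1 k~>4
  2 h~>2 k~>4
  3 h~>0 k~>2
  ⟦path⟧₂ = (0:4 1:4 2:4 3:2)
Equal? YES — commutes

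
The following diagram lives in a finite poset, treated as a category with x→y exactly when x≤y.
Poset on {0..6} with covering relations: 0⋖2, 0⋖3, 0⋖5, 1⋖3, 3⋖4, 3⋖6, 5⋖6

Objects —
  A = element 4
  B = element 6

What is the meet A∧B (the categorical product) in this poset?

Answer: A∧B = 3

Derivation:
{x : x⊑A ∧ x⊑B} = {0,1,3}  (A=4, B=6)
  0 ⊑ 3
  1 ⊑ 3
  3 ⊑ 3
glb = 3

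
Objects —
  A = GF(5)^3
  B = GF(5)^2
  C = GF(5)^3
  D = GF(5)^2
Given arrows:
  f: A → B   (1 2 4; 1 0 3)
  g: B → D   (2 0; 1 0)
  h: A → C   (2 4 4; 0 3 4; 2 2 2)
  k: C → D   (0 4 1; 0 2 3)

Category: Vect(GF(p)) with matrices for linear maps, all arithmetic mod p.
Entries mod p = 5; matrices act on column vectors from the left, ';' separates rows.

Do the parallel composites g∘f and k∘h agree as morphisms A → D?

Along f;g (path 1):
  e0=(1,0,0) f→(1,1) g→(2,1)
  e1=(0,1,0) f→(2,0) g→(4,2)
  e2=(0,0,1) f→(4,3) g→(3,4)
  result₁ = (2 4 3; 1 2 4)
Along h;k (path 2):
  e0=(1,0,0) h→(2,0,2) k→(2,1)
  e1=(0,1,0) h→(4,3,2) k→(4,2)
  e2=(0,0,1) h→(4,4,2) k→(3,4)
  result₂ = (2 4 3; 1 2 4)
Equal? YES — commutes

Answer: COMMUTES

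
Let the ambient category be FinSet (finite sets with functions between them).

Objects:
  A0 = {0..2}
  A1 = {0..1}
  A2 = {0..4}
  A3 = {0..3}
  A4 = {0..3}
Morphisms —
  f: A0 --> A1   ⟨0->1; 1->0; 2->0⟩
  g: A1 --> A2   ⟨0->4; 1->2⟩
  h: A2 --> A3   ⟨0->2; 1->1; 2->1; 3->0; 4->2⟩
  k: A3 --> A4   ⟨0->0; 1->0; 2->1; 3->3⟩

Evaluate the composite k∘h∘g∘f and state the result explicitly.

  0 f-->1 g-->2 h-->1 k-->0
  1 f-->0 g-->4 h-->2 k-->1
  2 f-->0 g-->4 h-->2 k-->1
composite: ⟨0->0; 1->1; 2->1⟩

Answer: ⟨0->0; 1->1; 2->1⟩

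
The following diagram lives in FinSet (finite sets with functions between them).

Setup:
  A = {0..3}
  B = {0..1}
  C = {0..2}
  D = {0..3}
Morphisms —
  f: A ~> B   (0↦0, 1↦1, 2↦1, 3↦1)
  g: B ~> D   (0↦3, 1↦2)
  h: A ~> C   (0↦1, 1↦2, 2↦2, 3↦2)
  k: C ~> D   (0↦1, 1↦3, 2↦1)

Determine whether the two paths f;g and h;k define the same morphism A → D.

Answer: DOES NOT COMMUTE

Work:
Along f;g (path 1):
  0 f~>0 g~>3
  1 f~>1 g~>2
  2 f~>1 g~>2
  3 f~>1 g~>2
  ⟦path⟧₁ = (0↦3, 1↦2, 2↦2, 3↦2)
Along h;k (path 2):
  0 h~>1 k~>3
  1 h~>2 k~>1
  2 h~>2 k~>1
  3 h~>2 k~>1
  ⟦path⟧₂ = (0↦3, 1↦1, 2↦1, 3↦1)
Equal? NO — does not commute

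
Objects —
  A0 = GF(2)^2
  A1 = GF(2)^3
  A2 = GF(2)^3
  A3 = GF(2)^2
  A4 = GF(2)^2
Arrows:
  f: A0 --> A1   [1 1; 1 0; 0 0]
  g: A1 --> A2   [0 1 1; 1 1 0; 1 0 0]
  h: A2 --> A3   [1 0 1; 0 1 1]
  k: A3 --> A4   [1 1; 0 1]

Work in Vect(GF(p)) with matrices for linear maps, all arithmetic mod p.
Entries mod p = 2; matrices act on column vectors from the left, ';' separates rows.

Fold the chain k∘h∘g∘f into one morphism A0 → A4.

  e0=(1,0) f-->(1,1,0) g-->(1,0,1) h-->(0,1) k-->(1,1)
  e1=(0,1) f-->(1,0,0) g-->(0,1,1) h-->(1,0) k-->(1,0)
composite: [1 1; 1 0]

Answer: [1 1; 1 0]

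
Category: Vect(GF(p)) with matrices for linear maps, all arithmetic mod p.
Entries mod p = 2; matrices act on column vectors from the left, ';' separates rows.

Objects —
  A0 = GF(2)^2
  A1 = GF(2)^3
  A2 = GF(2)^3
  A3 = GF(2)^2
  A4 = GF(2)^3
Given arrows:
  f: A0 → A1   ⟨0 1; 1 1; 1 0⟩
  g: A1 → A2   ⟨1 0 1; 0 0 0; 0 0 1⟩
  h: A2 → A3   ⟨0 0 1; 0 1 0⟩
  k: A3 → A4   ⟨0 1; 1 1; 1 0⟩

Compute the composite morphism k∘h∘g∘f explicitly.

  e0=[1,0] f→[0,1,1] g→[1,0,1] h→[1,0] k→[0,1,1]
  e1=[0,1] f→[1,1,0] g→[1,0,0] h→[0,0] k→[0,0,0]
composite: ⟨0 0; 1 0; 1 0⟩

Answer: ⟨0 0; 1 0; 1 0⟩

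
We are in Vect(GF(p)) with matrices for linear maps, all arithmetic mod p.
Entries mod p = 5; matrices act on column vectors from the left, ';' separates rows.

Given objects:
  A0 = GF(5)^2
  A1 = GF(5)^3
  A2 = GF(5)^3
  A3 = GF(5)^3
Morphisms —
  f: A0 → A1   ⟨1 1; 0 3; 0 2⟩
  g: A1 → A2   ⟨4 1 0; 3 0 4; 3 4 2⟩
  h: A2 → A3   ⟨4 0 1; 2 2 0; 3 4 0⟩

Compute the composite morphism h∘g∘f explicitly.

Answer: ⟨4 2; 4 1; 4 0⟩

Derivation:
  e0=⟨1,0⟩ f→⟨1,0,0⟩ g→⟨4,3,3⟩ h→⟨4,4,4⟩
  e1=⟨0,1⟩ f→⟨1,3,2⟩ g→⟨2,1,4⟩ h→⟨2,1,0⟩
result: ⟨4 2; 4 1; 4 0⟩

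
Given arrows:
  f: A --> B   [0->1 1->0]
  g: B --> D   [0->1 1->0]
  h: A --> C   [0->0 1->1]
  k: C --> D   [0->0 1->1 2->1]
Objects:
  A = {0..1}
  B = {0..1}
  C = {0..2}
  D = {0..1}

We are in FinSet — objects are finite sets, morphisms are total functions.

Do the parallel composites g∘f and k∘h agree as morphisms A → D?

Along f;g (path 1):
  0 f-->1 g-->0
  1 f-->0 g-->1
  ⟦path⟧₁ = [0->0 1->1]
Along h;k (path 2):
  0 h-->0 k-->0
  1 h-->1 k-->1
  ⟦path⟧₂ = [0->0 1->1]
Equal? YES — commutes

Answer: COMMUTES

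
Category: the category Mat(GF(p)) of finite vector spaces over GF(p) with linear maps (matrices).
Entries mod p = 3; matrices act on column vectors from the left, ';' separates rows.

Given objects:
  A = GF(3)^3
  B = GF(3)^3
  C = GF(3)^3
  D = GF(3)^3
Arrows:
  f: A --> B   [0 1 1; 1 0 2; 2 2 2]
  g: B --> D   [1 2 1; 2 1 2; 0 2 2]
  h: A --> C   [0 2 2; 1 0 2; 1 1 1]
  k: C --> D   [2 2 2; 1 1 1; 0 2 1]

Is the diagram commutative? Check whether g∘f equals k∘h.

Answer: COMMUTES

Derivation:
1) trace f;g:
  e0=[1,0,0] f-->[0,1,2] g-->[1,2,0]
  e1=[0,1,0] f-->[1,0,2] g-->[0,0,1]
  e2=[0,0,1] f-->[1,2,2] g-->[1,2,2]
  result₁ = [1 0 1; 2 0 2; 0 1 2]
2) trace h;k:
  e0=[1,0,0] h-->[0,1,1] k-->[1,2,0]
  e1=[0,1,0] h-->[2,0,1] k-->[0,0,1]
  e2=[0,0,1] h-->[2,2,1] k-->[1,2,2]
  result₂ = [1 0 1; 2 0 2; 0 1 2]
Equal? YES — commutes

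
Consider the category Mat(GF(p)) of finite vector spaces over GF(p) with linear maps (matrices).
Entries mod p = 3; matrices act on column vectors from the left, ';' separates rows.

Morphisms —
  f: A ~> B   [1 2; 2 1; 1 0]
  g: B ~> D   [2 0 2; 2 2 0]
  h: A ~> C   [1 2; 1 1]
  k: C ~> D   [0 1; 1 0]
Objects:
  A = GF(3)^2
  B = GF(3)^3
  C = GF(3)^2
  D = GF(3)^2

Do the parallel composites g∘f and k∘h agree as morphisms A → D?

Answer: DOES NOT COMMUTE

Trace:
Along f;g (path 1):
  e0=[1,0] f~>[1,2,1] g~>[1,0]
  e1=[0,1] f~>[2,1,0] g~>[1,0]
  composite₁ = [1 1; 0 0]
Along h;k (path 2):
  e0=[1,0] h~>[1,1] k~>[1,1]
  e1=[0,1] h~>[2,1] k~>[1,2]
  composite₂ = [1 1; 1 2]
Equal? NO — does not commute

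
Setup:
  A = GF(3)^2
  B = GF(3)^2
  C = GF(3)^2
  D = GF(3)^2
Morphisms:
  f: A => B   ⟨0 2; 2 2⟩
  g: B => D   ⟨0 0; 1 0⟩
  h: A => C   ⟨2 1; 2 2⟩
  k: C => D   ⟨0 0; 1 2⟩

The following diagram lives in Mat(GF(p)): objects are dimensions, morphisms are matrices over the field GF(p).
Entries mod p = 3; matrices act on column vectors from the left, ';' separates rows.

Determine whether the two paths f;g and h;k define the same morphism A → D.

Answer: COMMUTES

Trace:
Along f;g (path 1):
  e0=(1,0) f=>(0,2) g=>(0,0)
  e1=(0,1) f=>(2,2) g=>(0,2)
  composite₁ = ⟨0 0; 0 2⟩
Along h;k (path 2):
  e0=(1,0) h=>(2,2) k=>(0,0)
  e1=(0,1) h=>(1,2) k=>(0,2)
  composite₂ = ⟨0 0; 0 2⟩
Equal? same morphism ✓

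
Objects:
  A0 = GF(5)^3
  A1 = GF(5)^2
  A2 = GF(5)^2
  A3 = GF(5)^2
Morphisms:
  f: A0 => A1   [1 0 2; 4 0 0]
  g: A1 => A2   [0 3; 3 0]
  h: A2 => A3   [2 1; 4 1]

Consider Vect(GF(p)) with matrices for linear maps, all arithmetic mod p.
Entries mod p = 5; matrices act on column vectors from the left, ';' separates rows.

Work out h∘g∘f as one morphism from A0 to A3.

Answer: [2 0 1; 1 0 1]

Trace:
  e0=⟨1,0,0⟩ f=>⟨1,4⟩ g=>⟨2,3⟩ h=>⟨2,1⟩
  e1=⟨0,1,0⟩ f=>⟨0,0⟩ g=>⟨0,0⟩ h=>⟨0,0⟩
  e2=⟨0,0,1⟩ f=>⟨2,0⟩ g=>⟨0,1⟩ h=>⟨1,1⟩
composite: [2 0 1; 1 0 1]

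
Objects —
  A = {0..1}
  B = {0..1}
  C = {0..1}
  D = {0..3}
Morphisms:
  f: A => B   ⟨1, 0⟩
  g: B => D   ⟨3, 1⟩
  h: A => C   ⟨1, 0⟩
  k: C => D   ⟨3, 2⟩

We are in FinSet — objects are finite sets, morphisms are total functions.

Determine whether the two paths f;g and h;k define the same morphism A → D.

1) trace f;g:
  0 f=>1 g=>1
  1 f=>0 g=>3
  ⟦path⟧₁ = ⟨1, 3⟩
2) trace h;k:
  0 h=>1 k=>2
  1 h=>0 k=>3
  ⟦path⟧₂ = ⟨2, 3⟩
Equal? distinct morphisms ✗

Answer: DOES NOT COMMUTE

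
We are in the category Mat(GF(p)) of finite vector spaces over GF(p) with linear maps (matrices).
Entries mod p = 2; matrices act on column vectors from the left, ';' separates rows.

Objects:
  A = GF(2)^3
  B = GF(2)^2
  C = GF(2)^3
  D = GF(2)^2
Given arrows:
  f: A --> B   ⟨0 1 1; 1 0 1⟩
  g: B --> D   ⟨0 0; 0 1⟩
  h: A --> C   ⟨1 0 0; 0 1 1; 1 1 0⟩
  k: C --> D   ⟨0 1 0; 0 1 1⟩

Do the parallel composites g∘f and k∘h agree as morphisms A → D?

1) trace f;g:
  e0=⟨1,0,0⟩ f-->⟨0,1⟩ g-->⟨0,1⟩
  e1=⟨0,1,0⟩ f-->⟨1,0⟩ g-->⟨0,0⟩
  e2=⟨0,0,1⟩ f-->⟨1,1⟩ g-->⟨0,1⟩
  composite₁ = ⟨0 0 0; 1 0 1⟩
2) trace h;k:
  e0=⟨1,0,0⟩ h-->⟨1,0,1⟩ k-->⟨0,1⟩
  e1=⟨0,1,0⟩ h-->⟨0,1,1⟩ k-->⟨1,0⟩
  e2=⟨0,0,1⟩ h-->⟨0,1,0⟩ k-->⟨1,1⟩
  composite₂ = ⟨0 1 1; 1 0 1⟩
Equal? NO — does not commute

Answer: DOES NOT COMMUTE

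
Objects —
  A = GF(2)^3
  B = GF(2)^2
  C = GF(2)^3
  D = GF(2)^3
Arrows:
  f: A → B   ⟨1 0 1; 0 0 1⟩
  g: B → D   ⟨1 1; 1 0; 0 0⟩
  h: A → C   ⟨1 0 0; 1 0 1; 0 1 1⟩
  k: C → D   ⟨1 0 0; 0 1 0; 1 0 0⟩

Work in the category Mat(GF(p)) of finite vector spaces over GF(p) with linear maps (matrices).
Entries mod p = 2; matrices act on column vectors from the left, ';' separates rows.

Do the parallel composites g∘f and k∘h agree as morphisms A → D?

Answer: DOES NOT COMMUTE

Derivation:
Path 1 = f;g:
  e0=[1,0,0] f→[1,0] g→[1,1,0]
  e1=[0,1,0] f→[0,0] g→[0,0,0]
  e2=[0,0,1] f→[1,1] g→[0,1,0]
  composite₁ = ⟨1 0 0; 1 0 1; 0 0 0⟩
Path 2 = h;k:
  e0=[1,0,0] h→[1,1,0] k→[1,1,1]
  e1=[0,1,0] h→[0,0,1] k→[0,0,0]
  e2=[0,0,1] h→[0,1,1] k→[0,1,0]
  composite₂ = ⟨1 0 0; 1 0 1; 1 0 0⟩
Equal? NO — does not commute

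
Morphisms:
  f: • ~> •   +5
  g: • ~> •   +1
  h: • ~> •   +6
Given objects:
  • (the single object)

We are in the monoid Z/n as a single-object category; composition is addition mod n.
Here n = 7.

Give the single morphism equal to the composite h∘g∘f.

Answer: +5

Derivation:
  0 +5≡5 +1≡6 +6≡5  (mod 7)
composite: +5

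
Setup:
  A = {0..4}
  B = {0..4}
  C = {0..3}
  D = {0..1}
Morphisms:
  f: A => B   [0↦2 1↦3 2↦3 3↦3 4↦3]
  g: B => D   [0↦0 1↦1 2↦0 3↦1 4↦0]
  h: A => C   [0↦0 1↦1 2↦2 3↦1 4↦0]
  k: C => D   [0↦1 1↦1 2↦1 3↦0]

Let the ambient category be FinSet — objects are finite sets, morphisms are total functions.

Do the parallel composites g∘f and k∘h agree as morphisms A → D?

Path 1 = f;g:
  0 f=>2 g=>0
  1 f=>3 g=>1
  2 f=>3 g=>1
  3 f=>3 g=>1
  4 f=>3 g=>1
  result₁ = [0↦0 1↦1 2↦1 3↦1 4↦1]
Path 2 = h;k:
  0 h=>0 k=>1
  1 h=>1 k=>1
  2 h=>2 k=>1
  3 h=>1 k=>1
  4 h=>0 k=>1
  result₂ = [0↦1 1↦1 2↦1 3↦1 4↦1]
Equal? distinct morphisms ✗

Answer: DOES NOT COMMUTE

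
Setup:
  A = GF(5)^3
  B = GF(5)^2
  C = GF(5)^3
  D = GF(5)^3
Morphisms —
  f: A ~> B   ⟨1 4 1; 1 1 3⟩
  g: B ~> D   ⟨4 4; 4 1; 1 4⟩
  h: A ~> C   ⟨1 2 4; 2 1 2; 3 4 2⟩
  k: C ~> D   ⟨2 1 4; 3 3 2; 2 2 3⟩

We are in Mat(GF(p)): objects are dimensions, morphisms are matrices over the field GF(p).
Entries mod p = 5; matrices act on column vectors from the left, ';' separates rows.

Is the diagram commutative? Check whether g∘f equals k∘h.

Path 1 = f;g:
  e0=(1,0,0) f~>(1,1) g~>(3,0,0)
  e1=(0,1,0) f~>(4,1) g~>(0,2,3)
  e2=(0,0,1) f~>(1,3) g~>(1,2,3)
  ⟦path⟧₁ = ⟨3 0 1; 0 2 2; 0 3 3⟩
Path 2 = h;k:
  e0=(1,0,0) h~>(1,2,3) k~>(1,0,0)
  e1=(0,1,0) h~>(2,1,4) k~>(1,2,3)
  e2=(0,0,1) h~>(4,2,2) k~>(3,2,3)
  ⟦path⟧₂ = ⟨1 1 3; 0 2 2; 0 3 3⟩
Equal? distinct morphisms ✗

Answer: DOES NOT COMMUTE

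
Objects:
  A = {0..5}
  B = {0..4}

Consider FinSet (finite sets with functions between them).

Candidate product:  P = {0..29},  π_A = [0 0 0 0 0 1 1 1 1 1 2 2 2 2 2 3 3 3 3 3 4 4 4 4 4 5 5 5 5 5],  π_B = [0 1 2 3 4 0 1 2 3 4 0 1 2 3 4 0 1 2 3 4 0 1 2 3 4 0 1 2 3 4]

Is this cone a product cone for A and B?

|A|·|B| = 6·5 = 30;  |P| = 30
Check the pairing map k ↦ (π_A(k), π_B(k)):
  0 ↦ (0,0)
  1 ↦ (0,1)
  2 ↦ (0,2)
  3 ↦ (0,3)
  4 ↦ (0,4)
  5 ↦ (1,0)
  6 ↦ (1,1)
  7 ↦ (1,2)
  8 ↦ (1,3)
  9 ↦ (1,4)
  10 ↦ (2,0)
  11 ↦ (2,1)
  12 ↦ (2,2)
  13 ↦ (2,3)
  14 ↦ (2,4)
  15 ↦ (3,0)
  16 ↦ (3,1)
  17 ↦ (3,2)
  18 ↦ (3,3)
  19 ↦ (3,4)
  20 ↦ (4,0)
  21 ↦ (4,1)
  22 ↦ (4,2)
  23 ↦ (4,3)
  24 ↦ (4,4)
  25 ↦ (5,0)
  26 ↦ (5,1)
  27 ↦ (5,2)
  28 ↦ (5,3)
  29 ↦ (5,4)
distinct pairs in image: 30 / 30 needed
  → bijection onto A×B; projections well-typed.

Answer: VALID PRODUCT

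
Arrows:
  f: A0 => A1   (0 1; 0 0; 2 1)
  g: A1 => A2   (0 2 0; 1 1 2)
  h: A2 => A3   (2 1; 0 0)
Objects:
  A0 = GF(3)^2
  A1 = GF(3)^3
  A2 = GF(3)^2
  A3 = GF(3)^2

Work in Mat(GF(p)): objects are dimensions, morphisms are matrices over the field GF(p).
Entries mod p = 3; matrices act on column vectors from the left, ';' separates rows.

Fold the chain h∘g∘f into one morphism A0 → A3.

Answer: (1 0; 0 0)

Trace:
  e0=[1,0] f=>[0,0,2] g=>[0,1] h=>[1,0]
  e1=[0,1] f=>[1,0,1] g=>[0,0] h=>[0,0]
result: (1 0; 0 0)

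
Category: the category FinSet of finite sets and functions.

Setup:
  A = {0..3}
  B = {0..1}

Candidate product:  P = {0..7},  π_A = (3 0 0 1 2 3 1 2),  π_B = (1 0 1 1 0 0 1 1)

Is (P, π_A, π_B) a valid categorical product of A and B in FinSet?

Answer: NOT A VALID PRODUCT — duplicate pair at indices 6,3

Derivation:
|A|·|B| = 4·2 = 8;  |P| = 8
Check the pairing map k ↦ (π_A(k), π_B(k)):
  0 ↦ (3,1)
  1 ↦ (0,0)
  2 ↦ (0,1)
  3 ↦ (1,1)
  4 ↦ (2,0)
  5 ↦ (3,0)
  6 ↦ (1,1)  ✗ repeats pair of k=3
  7 ↦ (2,1)
distinct pairs in image: 7 / 8 needed
  → (1,1) hit at k=3 and k=6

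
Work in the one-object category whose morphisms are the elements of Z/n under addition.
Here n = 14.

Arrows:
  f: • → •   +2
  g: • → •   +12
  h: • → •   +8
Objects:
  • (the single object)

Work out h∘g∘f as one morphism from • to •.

  0 +2≡2 +12≡0 +8≡8  (mod 14)
composite: +8

Answer: +8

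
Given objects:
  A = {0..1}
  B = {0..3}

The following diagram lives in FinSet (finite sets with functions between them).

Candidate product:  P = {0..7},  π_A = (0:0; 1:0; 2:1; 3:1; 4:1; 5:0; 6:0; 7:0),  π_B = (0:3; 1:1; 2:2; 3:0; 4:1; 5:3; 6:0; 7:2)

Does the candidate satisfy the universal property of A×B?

|A|·|B| = 2·4 = 8;  |P| = 8
Check the pairing map k ↦ (π_A(k), π_B(k)):
  0 : (0,3)
  1 : (0,1)
  2 : (1,2)
  3 : (1,0)
  4 : (1,1)
  5 : (0,3)  ✗ repeats pair of k=0
  6 : (0,0)
  7 : (0,2)
distinct pairs in image: 7 / 8 needed
  → (0,3) hit at k=0 and k=5

Answer: NOT A VALID PRODUCT — duplicate pair at indices 5,0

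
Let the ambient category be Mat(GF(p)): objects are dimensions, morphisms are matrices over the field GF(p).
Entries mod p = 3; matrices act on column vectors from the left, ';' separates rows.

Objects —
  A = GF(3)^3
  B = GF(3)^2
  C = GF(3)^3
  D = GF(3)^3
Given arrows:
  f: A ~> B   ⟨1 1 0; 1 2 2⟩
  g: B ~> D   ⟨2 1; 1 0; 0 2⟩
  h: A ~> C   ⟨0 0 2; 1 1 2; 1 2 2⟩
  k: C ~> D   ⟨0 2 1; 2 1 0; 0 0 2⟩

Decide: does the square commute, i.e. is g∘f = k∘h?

Answer: DOES NOT COMMUTE

Derivation:
Along f;g (path 1):
  e0=(1,0,0) f~>(1,1) g~>(0,1,2)
  e1=(0,1,0) f~>(1,2) g~>(1,1,1)
  e2=(0,0,1) f~>(0,2) g~>(2,0,1)
  ⟦path⟧₁ = ⟨0 1 2; 1 1 0; 2 1 1⟩
Along h;k (path 2):
  e0=(1,0,0) h~>(0,1,1) k~>(0,1,2)
  e1=(0,1,0) h~>(0,1,2) k~>(1,1,1)
  e2=(0,0,1) h~>(2,2,2) k~>(0,0,1)
  ⟦path⟧₂ = ⟨0 1 0; 1 1 0; 2 1 1⟩
Equal? distinct morphisms ✗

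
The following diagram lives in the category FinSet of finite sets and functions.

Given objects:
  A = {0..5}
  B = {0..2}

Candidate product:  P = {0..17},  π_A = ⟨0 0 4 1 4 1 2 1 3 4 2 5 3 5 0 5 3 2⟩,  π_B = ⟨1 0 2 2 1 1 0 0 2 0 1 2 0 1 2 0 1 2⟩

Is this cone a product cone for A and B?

|A|·|B| = 6·3 = 18;  |P| = 18
Check the pairing map k ↦ (π_A(k), π_B(k)):
  0 -> (0,1)
  1 -> (0,0)
  2 -> (4,2)
  3 -> (1,2)
  4 -> (4,1)
  5 -> (1,1)
  6 -> (2,0)
  7 -> (1,0)
  8 -> (3,2)
  9 -> (4,0)
  10 -> (2,1)
  11 -> (5,2)
  12 -> (3,0)
  13 -> (5,1)
  14 -> (0,2)
  15 -> (5,0)
  16 -> (3,1)
  17 -> (2,2)
distinct pairs in image: 18 / 18 needed
  → bijection onto A×B; projections well-typed.

Answer: VALID PRODUCT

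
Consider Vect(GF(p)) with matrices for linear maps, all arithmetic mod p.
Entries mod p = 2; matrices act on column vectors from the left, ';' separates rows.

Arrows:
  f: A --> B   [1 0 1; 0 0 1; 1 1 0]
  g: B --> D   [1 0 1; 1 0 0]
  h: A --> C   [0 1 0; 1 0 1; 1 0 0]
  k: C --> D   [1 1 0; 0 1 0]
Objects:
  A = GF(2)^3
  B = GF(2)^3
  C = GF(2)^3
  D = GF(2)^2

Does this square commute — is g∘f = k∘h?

Along f;g (path 1):
  e0=(1,0,0) f-->(1,0,1) g-->(0,1)
  e1=(0,1,0) f-->(0,0,1) g-->(1,0)
  e2=(0,0,1) f-->(1,1,0) g-->(1,1)
  ⟦path⟧₁ = [0 1 1; 1 0 1]
Along h;k (path 2):
  e0=(1,0,0) h-->(0,1,1) k-->(1,1)
  e1=(0,1,0) h-->(1,0,0) k-->(1,0)
  e2=(0,0,1) h-->(0,1,0) k-->(1,1)
  ⟦path⟧₂ = [1 1 1; 1 0 1]
Equal? NO — does not commute

Answer: DOES NOT COMMUTE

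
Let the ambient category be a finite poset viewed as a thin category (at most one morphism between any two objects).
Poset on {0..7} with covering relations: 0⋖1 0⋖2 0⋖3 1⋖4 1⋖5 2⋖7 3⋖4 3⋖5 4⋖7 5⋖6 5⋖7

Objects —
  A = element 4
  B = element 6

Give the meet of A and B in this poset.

Answer: NO MEET EXISTS

Derivation:
Common predecessors of 4,6: {0,1,3}
  maximal lower bounds 1 and 3 are incomparable: neither 1⊑3 nor 3⊑1
→ no greatest lower bound exists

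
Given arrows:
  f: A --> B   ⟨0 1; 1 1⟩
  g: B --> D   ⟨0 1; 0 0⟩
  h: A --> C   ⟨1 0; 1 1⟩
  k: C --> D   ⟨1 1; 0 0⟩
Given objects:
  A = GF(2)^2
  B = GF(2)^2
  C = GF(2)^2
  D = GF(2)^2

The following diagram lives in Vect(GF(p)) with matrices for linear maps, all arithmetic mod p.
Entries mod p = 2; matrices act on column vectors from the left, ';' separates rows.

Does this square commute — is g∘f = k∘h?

Answer: DOES NOT COMMUTE

Work:
Along f;g (path 1):
  e0=⟨1,0⟩ f-->⟨0,1⟩ g-->⟨1,0⟩
  e1=⟨0,1⟩ f-->⟨1,1⟩ g-->⟨1,0⟩
  ⟦path⟧₁ = ⟨1 1; 0 0⟩
Along h;k (path 2):
  e0=⟨1,0⟩ h-->⟨1,1⟩ k-->⟨0,0⟩
  e1=⟨0,1⟩ h-->⟨0,1⟩ k-->⟨1,0⟩
  ⟦path⟧₂ = ⟨0 1; 0 0⟩
Equal? distinct morphisms ✗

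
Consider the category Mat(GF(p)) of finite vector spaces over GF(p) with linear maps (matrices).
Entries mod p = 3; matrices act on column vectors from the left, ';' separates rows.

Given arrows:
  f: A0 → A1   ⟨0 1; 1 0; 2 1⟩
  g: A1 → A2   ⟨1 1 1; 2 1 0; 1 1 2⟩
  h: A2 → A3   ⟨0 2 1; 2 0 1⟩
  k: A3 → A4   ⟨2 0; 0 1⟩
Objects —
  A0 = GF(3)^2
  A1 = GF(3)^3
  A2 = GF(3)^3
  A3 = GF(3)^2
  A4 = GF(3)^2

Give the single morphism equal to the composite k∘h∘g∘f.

Answer: ⟨2 2; 2 1⟩

Trace:
  e0=(1,0) f→(0,1,2) g→(0,1,2) h→(1,2) k→(2,2)
  e1=(0,1) f→(1,0,1) g→(2,2,0) h→(1,1) k→(2,1)
composite: ⟨2 2; 2 1⟩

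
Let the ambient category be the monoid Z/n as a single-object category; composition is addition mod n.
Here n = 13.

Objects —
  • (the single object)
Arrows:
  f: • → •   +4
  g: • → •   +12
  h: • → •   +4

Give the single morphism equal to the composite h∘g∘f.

  0 +4≡4 +12≡3 +4≡7  (mod 13)
composite: +7

Answer: +7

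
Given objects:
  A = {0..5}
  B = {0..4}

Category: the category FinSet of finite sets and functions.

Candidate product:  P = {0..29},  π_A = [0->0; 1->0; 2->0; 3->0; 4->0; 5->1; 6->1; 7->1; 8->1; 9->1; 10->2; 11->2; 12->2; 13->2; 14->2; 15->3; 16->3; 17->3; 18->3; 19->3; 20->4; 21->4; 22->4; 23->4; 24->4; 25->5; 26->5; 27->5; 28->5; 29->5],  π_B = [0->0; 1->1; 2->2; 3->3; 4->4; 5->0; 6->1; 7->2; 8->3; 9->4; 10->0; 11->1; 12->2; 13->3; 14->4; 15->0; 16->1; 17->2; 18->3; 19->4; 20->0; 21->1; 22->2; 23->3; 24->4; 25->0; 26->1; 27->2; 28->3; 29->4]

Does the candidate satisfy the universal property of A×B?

|A|·|B| = 6·5 = 30;  |P| = 30
Check the pairing map k ↦ (π_A(k), π_B(k)):
  0 -> (0,0)
  1 -> (0,1)
  2 -> (0,2)
  3 -> (0,3)
  4 -> (0,4)
  5 -> (1,0)
  6 -> (1,1)
  7 -> (1,2)
  8 -> (1,3)
  9 -> (1,4)
  10 -> (2,0)
  11 -> (2,1)
  12 -> (2,2)
  13 -> (2,3)
  14 -> (2,4)
  15 -> (3,0)
  16 -> (3,1)
  17 -> (3,2)
  18 -> (3,3)
  19 -> (3,4)
  20 -> (4,0)
  21 -> (4,1)
  22 -> (4,2)
  23 -> (4,3)
  24 -> (4,4)
  25 -> (5,0)
  26 -> (5,1)
  27 -> (5,2)
  28 -> (5,3)
  29 -> (5,4)
distinct pairs in image: 30 / 30 needed
  → bijection onto A×B; projections well-typed.

Answer: VALID PRODUCT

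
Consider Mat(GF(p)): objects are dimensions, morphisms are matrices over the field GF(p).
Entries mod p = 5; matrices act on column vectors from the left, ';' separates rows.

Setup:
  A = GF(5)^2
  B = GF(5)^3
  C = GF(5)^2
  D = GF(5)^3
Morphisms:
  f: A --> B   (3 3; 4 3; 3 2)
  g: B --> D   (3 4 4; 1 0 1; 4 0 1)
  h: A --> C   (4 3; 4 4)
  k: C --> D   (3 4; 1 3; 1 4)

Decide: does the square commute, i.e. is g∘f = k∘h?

Path 1 = f;g:
  e0=⟨1,0⟩ f-->⟨3,4,3⟩ g-->⟨2,1,0⟩
  e1=⟨0,1⟩ f-->⟨3,3,2⟩ g-->⟨4,0,4⟩
  ⟦path⟧₁ = (2 4; 1 0; 0 4)
Path 2 = h;k:
  e0=⟨1,0⟩ h-->⟨4,4⟩ k-->⟨3,1,0⟩
  e1=⟨0,1⟩ h-->⟨3,4⟩ k-->⟨0,0,4⟩
  ⟦path⟧₂ = (3 0; 1 0; 0 4)
Equal? NO — does not commute

Answer: DOES NOT COMMUTE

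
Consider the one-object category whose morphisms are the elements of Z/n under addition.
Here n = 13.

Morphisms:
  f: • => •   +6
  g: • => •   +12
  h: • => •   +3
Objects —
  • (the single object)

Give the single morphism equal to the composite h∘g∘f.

  0 +6≡6 +12≡5 +3≡8  (mod 13)
composite: +8

Answer: +8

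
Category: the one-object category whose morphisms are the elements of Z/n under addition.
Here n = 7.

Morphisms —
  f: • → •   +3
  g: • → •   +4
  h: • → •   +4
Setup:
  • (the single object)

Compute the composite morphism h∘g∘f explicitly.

Answer: +4

Derivation:
  0 +3≡3 +4≡0 +4≡4  (mod 7)
result: +4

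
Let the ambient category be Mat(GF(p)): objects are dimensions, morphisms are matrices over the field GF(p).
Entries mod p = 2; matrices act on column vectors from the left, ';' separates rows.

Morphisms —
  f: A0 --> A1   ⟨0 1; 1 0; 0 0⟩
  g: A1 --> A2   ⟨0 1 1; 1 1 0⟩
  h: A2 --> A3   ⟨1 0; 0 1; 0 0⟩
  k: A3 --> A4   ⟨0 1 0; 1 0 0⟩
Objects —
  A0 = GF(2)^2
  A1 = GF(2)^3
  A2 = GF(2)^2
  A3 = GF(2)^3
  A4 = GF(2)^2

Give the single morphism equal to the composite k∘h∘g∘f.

Answer: ⟨1 1; 1 0⟩

Derivation:
  e0=(1,0) f-->(0,1,0) g-->(1,1) h-->(1,1,0) k-->(1,1)
  e1=(0,1) f-->(1,0,0) g-->(0,1) h-->(0,1,0) k-->(1,0)
composite: ⟨1 1; 1 0⟩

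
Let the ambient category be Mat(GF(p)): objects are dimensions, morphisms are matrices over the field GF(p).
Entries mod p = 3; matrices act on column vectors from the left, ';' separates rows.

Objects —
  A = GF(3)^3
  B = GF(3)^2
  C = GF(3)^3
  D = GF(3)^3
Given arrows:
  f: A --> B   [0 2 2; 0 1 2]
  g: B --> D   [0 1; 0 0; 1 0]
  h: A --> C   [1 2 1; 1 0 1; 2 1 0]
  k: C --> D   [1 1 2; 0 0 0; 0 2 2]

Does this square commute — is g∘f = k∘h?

Along f;g (path 1):
  e0=(1,0,0) f-->(0,0) g-->(0,0,0)
  e1=(0,1,0) f-->(2,1) g-->(1,0,2)
  e2=(0,0,1) f-->(2,2) g-->(2,0,2)
  result₁ = [0 1 2; 0 0 0; 0 2 2]
Along h;k (path 2):
  e0=(1,0,0) h-->(1,1,2) k-->(0,0,0)
  e1=(0,1,0) h-->(2,0,1) k-->(1,0,2)
  e2=(0,0,1) h-->(1,1,0) k-->(2,0,2)
  result₂ = [0 1 2; 0 0 0; 0 2 2]
Equal? equal; square commutes

Answer: COMMUTES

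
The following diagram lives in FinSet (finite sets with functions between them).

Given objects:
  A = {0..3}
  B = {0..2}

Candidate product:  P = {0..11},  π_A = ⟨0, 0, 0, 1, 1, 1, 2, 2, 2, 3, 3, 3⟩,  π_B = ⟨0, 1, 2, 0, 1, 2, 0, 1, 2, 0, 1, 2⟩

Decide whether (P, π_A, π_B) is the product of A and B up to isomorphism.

Answer: VALID PRODUCT

Derivation:
|A|·|B| = 4·3 = 12;  |P| = 12
Check the pairing map k ↦ (π_A(k), π_B(k)):
  0 ↦ (0,0)
  1 ↦ (0,1)
  2 ↦ (0,2)
  3 ↦ (1,0)
  4 ↦ (1,1)
  5 ↦ (1,2)
  6 ↦ (2,0)
  7 ↦ (2,1)
  8 ↦ (2,2)
  9 ↦ (3,0)
  10 ↦ (3,1)
  11 ↦ (3,2)
distinct pairs in image: 12 / 12 needed
  → bijection onto A×B; projections well-typed.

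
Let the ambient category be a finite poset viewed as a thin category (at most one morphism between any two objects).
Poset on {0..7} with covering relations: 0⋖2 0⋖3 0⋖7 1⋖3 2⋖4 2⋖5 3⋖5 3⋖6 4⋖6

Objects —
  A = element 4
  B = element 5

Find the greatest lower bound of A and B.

{x : x⊑A ∧ x⊑B} = {0,2}  (A=4, B=5)
  0 ⊑ 2
  2 ⊑ 2
glb = 2

Answer: A∧B = 2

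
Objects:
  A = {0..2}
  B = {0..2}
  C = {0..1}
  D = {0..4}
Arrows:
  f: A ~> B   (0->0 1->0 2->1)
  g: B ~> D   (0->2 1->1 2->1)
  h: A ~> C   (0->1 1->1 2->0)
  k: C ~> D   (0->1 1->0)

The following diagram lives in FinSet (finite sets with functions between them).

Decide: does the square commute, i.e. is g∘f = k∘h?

Along f;g (path 1):
  0 f~>0 g~>2
  1 f~>0 g~>2
  2 f~>1 g~>1
  ⟦path⟧₁ = (0->2 1->2 2->1)
Along h;k (path 2):
  0 h~>1 k~>0
  1 h~>1 k~>0
  2 h~>0 k~>1
  ⟦path⟧₂ = (0->0 1->0 2->1)
Equal? differ; not commutative

Answer: DOES NOT COMMUTE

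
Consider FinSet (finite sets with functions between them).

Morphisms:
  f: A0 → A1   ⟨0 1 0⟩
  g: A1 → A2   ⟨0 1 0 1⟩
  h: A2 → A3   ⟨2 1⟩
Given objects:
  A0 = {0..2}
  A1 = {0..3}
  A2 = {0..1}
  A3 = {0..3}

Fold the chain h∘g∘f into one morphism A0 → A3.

Answer: ⟨2 1 2⟩

Trace:
  0 f→0 g→0 h→2
  1 f→1 g→1 h→1
  2 f→0 g→0 h→2
result: ⟨2 1 2⟩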